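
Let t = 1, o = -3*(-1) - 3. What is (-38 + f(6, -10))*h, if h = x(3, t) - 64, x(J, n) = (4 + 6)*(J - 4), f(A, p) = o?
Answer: 2812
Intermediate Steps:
o = 0 (o = 3 - 3 = 0)
f(A, p) = 0
x(J, n) = -40 + 10*J (x(J, n) = 10*(-4 + J) = -40 + 10*J)
h = -74 (h = (-40 + 10*3) - 64 = (-40 + 30) - 64 = -10 - 64 = -74)
(-38 + f(6, -10))*h = (-38 + 0)*(-74) = -38*(-74) = 2812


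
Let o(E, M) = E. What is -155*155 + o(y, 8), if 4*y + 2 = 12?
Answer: -48045/2 ≈ -24023.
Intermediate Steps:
y = 5/2 (y = -½ + (¼)*12 = -½ + 3 = 5/2 ≈ 2.5000)
-155*155 + o(y, 8) = -155*155 + 5/2 = -24025 + 5/2 = -48045/2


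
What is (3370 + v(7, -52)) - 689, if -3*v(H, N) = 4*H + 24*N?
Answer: 9263/3 ≈ 3087.7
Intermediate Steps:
v(H, N) = -8*N - 4*H/3 (v(H, N) = -(4*H + 24*N)/3 = -8*N - 4*H/3)
(3370 + v(7, -52)) - 689 = (3370 + (-8*(-52) - 4/3*7)) - 689 = (3370 + (416 - 28/3)) - 689 = (3370 + 1220/3) - 689 = 11330/3 - 689 = 9263/3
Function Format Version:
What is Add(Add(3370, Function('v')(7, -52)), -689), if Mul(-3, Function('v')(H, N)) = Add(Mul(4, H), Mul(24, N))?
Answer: Rational(9263, 3) ≈ 3087.7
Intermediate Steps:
Function('v')(H, N) = Add(Mul(-8, N), Mul(Rational(-4, 3), H)) (Function('v')(H, N) = Mul(Rational(-1, 3), Add(Mul(4, H), Mul(24, N))) = Add(Mul(-8, N), Mul(Rational(-4, 3), H)))
Add(Add(3370, Function('v')(7, -52)), -689) = Add(Add(3370, Add(Mul(-8, -52), Mul(Rational(-4, 3), 7))), -689) = Add(Add(3370, Add(416, Rational(-28, 3))), -689) = Add(Add(3370, Rational(1220, 3)), -689) = Add(Rational(11330, 3), -689) = Rational(9263, 3)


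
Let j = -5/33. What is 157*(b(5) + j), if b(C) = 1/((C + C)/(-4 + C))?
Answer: -2669/330 ≈ -8.0879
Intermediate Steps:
j = -5/33 (j = -5*1/33 = -5/33 ≈ -0.15152)
b(C) = (-4 + C)/(2*C) (b(C) = 1/((2*C)/(-4 + C)) = 1/(2*C/(-4 + C)) = (-4 + C)/(2*C))
157*(b(5) + j) = 157*((½)*(-4 + 5)/5 - 5/33) = 157*((½)*(⅕)*1 - 5/33) = 157*(⅒ - 5/33) = 157*(-17/330) = -2669/330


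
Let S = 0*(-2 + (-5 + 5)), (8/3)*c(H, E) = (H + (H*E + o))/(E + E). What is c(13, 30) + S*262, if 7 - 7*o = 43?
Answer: 557/224 ≈ 2.4866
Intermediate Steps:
o = -36/7 (o = 1 - ⅐*43 = 1 - 43/7 = -36/7 ≈ -5.1429)
c(H, E) = 3*(-36/7 + H + E*H)/(16*E) (c(H, E) = 3*((H + (H*E - 36/7))/(E + E))/8 = 3*((H + (E*H - 36/7))/((2*E)))/8 = 3*((H + (-36/7 + E*H))*(1/(2*E)))/8 = 3*((-36/7 + H + E*H)*(1/(2*E)))/8 = 3*((-36/7 + H + E*H)/(2*E))/8 = 3*(-36/7 + H + E*H)/(16*E))
S = 0 (S = 0*(-2 + 0) = 0*(-2) = 0)
c(13, 30) + S*262 = (3/112)*(-36 + 7*13 + 7*30*13)/30 + 0*262 = (3/112)*(1/30)*(-36 + 91 + 2730) + 0 = (3/112)*(1/30)*2785 + 0 = 557/224 + 0 = 557/224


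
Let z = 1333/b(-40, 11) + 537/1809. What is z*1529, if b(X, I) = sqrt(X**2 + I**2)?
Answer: 273691/603 + 2038157*sqrt(1721)/1721 ≈ 49584.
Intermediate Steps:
b(X, I) = sqrt(I**2 + X**2)
z = 179/603 + 1333*sqrt(1721)/1721 (z = 1333/(sqrt(11**2 + (-40)**2)) + 537/1809 = 1333/(sqrt(121 + 1600)) + 537*(1/1809) = 1333/(sqrt(1721)) + 179/603 = 1333*(sqrt(1721)/1721) + 179/603 = 1333*sqrt(1721)/1721 + 179/603 = 179/603 + 1333*sqrt(1721)/1721 ≈ 32.429)
z*1529 = (179/603 + 1333*sqrt(1721)/1721)*1529 = 273691/603 + 2038157*sqrt(1721)/1721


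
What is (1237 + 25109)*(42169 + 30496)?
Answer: 1914432090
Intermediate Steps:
(1237 + 25109)*(42169 + 30496) = 26346*72665 = 1914432090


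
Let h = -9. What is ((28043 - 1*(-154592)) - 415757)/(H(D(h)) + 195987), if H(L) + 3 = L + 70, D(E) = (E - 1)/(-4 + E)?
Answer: -1515293/1274356 ≈ -1.1891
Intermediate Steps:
D(E) = (-1 + E)/(-4 + E)
H(L) = 67 + L (H(L) = -3 + (L + 70) = -3 + (70 + L) = 67 + L)
((28043 - 1*(-154592)) - 415757)/(H(D(h)) + 195987) = ((28043 - 1*(-154592)) - 415757)/((67 + (-1 - 9)/(-4 - 9)) + 195987) = ((28043 + 154592) - 415757)/((67 - 10/(-13)) + 195987) = (182635 - 415757)/((67 - 1/13*(-10)) + 195987) = -233122/((67 + 10/13) + 195987) = -233122/(881/13 + 195987) = -233122/2548712/13 = -233122*13/2548712 = -1515293/1274356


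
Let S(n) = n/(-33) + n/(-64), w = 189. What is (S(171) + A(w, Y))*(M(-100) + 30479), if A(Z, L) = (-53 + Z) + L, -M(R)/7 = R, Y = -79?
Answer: 1078762221/704 ≈ 1.5323e+6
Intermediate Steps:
M(R) = -7*R
S(n) = -97*n/2112 (S(n) = n*(-1/33) + n*(-1/64) = -n/33 - n/64 = -97*n/2112)
A(Z, L) = -53 + L + Z
(S(171) + A(w, Y))*(M(-100) + 30479) = (-97/2112*171 + (-53 - 79 + 189))*(-7*(-100) + 30479) = (-5529/704 + 57)*(700 + 30479) = (34599/704)*31179 = 1078762221/704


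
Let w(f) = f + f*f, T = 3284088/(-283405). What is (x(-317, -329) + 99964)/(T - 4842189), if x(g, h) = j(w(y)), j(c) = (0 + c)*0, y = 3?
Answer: -28330297420/1372303857633 ≈ -0.020644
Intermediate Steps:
T = -3284088/283405 (T = 3284088*(-1/283405) = -3284088/283405 ≈ -11.588)
w(f) = f + f**2
j(c) = 0 (j(c) = c*0 = 0)
x(g, h) = 0
(x(-317, -329) + 99964)/(T - 4842189) = (0 + 99964)/(-3284088/283405 - 4842189) = 99964/(-1372303857633/283405) = 99964*(-283405/1372303857633) = -28330297420/1372303857633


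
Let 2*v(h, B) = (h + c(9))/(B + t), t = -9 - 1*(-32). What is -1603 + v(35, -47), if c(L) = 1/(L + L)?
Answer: -1385623/864 ≈ -1603.7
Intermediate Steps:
t = 23 (t = -9 + 32 = 23)
c(L) = 1/(2*L)
v(h, B) = (1/18 + h)/(2*(23 + B)) (v(h, B) = ((h + (1/2)/9)/(B + 23))/2 = ((h + (1/2)*(1/9))/(23 + B))/2 = ((h + 1/18)/(23 + B))/2 = ((1/18 + h)/(23 + B))/2 = (1/18 + h)/(2*(23 + B)))
-1603 + v(35, -47) = -1603 + (1 + 18*35)/(36*(23 - 47)) = -1603 + (1/36)*(1 + 630)/(-24) = -1603 + (1/36)*(-1/24)*631 = -1603 - 631/864 = -1385623/864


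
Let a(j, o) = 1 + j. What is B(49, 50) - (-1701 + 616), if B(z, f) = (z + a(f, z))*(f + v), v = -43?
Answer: 1785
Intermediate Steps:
B(z, f) = (-43 + f)*(1 + f + z) (B(z, f) = (z + (1 + f))*(f - 43) = (1 + f + z)*(-43 + f) = (-43 + f)*(1 + f + z))
B(49, 50) - (-1701 + 616) = (-43 + 50² - 43*49 - 42*50 + 50*49) - (-1701 + 616) = (-43 + 2500 - 2107 - 2100 + 2450) - 1*(-1085) = 700 + 1085 = 1785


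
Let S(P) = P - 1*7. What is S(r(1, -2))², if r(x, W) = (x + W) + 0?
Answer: 64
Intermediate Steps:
r(x, W) = W + x (r(x, W) = (W + x) + 0 = W + x)
S(P) = -7 + P (S(P) = P - 7 = -7 + P)
S(r(1, -2))² = (-7 + (-2 + 1))² = (-7 - 1)² = (-8)² = 64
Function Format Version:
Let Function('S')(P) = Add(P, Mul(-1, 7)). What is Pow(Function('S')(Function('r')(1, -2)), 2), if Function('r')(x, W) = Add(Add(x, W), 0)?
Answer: 64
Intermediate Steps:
Function('r')(x, W) = Add(W, x) (Function('r')(x, W) = Add(Add(W, x), 0) = Add(W, x))
Function('S')(P) = Add(-7, P) (Function('S')(P) = Add(P, -7) = Add(-7, P))
Pow(Function('S')(Function('r')(1, -2)), 2) = Pow(Add(-7, Add(-2, 1)), 2) = Pow(Add(-7, -1), 2) = Pow(-8, 2) = 64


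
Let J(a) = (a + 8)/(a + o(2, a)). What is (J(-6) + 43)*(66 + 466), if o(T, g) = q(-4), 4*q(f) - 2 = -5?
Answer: 613396/27 ≈ 22718.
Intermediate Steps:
q(f) = -¾ (q(f) = ½ + (¼)*(-5) = ½ - 5/4 = -¾)
o(T, g) = -¾
J(a) = (8 + a)/(-¾ + a) (J(a) = (a + 8)/(a - ¾) = (8 + a)/(-¾ + a))
(J(-6) + 43)*(66 + 466) = (4*(8 - 6)/(-3 + 4*(-6)) + 43)*(66 + 466) = (4*2/(-3 - 24) + 43)*532 = (4*2/(-27) + 43)*532 = (4*(-1/27)*2 + 43)*532 = (-8/27 + 43)*532 = (1153/27)*532 = 613396/27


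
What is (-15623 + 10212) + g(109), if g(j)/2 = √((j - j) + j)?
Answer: -5411 + 2*√109 ≈ -5390.1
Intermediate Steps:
g(j) = 2*√j (g(j) = 2*√((j - j) + j) = 2*√(0 + j) = 2*√j)
(-15623 + 10212) + g(109) = (-15623 + 10212) + 2*√109 = -5411 + 2*√109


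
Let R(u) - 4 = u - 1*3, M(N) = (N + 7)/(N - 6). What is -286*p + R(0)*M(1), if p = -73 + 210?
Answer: -195918/5 ≈ -39184.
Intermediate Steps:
M(N) = (7 + N)/(-6 + N)
R(u) = 1 + u (R(u) = 4 + (u - 1*3) = 4 + (u - 3) = 4 + (-3 + u) = 1 + u)
p = 137
-286*p + R(0)*M(1) = -286*137 + (1 + 0)*((7 + 1)/(-6 + 1)) = -39182 + 1*(8/(-5)) = -39182 + 1*(-⅕*8) = -39182 + 1*(-8/5) = -39182 - 8/5 = -195918/5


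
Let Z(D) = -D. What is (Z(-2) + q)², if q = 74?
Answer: 5776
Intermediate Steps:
(Z(-2) + q)² = (-1*(-2) + 74)² = (2 + 74)² = 76² = 5776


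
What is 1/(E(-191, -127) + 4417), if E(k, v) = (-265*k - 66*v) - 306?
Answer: 1/63108 ≈ 1.5846e-5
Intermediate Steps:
E(k, v) = -306 - 265*k - 66*v
1/(E(-191, -127) + 4417) = 1/((-306 - 265*(-191) - 66*(-127)) + 4417) = 1/((-306 + 50615 + 8382) + 4417) = 1/(58691 + 4417) = 1/63108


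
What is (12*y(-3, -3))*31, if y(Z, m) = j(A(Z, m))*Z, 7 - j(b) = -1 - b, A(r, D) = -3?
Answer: -5580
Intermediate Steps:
j(b) = 8 + b (j(b) = 7 - (-1 - b) = 7 + (1 + b) = 8 + b)
y(Z, m) = 5*Z (y(Z, m) = (8 - 3)*Z = 5*Z)
(12*y(-3, -3))*31 = (12*(5*(-3)))*31 = (12*(-15))*31 = -180*31 = -5580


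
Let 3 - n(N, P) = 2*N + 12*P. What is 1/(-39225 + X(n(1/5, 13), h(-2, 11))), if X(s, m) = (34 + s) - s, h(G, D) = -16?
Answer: -1/39191 ≈ -2.5516e-5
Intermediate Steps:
n(N, P) = 3 - 12*P - 2*N (n(N, P) = 3 - (2*N + 12*P) = 3 + (-12*P - 2*N) = 3 - 12*P - 2*N)
X(s, m) = 34
1/(-39225 + X(n(1/5, 13), h(-2, 11))) = 1/(-39225 + 34) = 1/(-39191) = -1/39191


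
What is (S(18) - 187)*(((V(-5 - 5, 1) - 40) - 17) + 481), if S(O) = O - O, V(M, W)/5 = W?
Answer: -80223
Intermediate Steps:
V(M, W) = 5*W
S(O) = 0
(S(18) - 187)*(((V(-5 - 5, 1) - 40) - 17) + 481) = (0 - 187)*(((5*1 - 40) - 17) + 481) = -187*(((5 - 40) - 17) + 481) = -187*((-35 - 17) + 481) = -187*(-52 + 481) = -187*429 = -80223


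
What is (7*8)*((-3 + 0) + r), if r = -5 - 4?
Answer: -672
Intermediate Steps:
r = -9
(7*8)*((-3 + 0) + r) = (7*8)*((-3 + 0) - 9) = 56*(-3 - 9) = 56*(-12) = -672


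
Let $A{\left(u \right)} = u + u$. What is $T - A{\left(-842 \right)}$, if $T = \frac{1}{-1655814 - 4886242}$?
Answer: $\frac{11016822303}{6542056} \approx 1684.0$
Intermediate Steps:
$A{\left(u \right)} = 2 u$
$T = - \frac{1}{6542056}$ ($T = \frac{1}{-6542056} = - \frac{1}{6542056} \approx -1.5286 \cdot 10^{-7}$)
$T - A{\left(-842 \right)} = - \frac{1}{6542056} - 2 \left(-842\right) = - \frac{1}{6542056} - -1684 = - \frac{1}{6542056} + 1684 = \frac{11016822303}{6542056}$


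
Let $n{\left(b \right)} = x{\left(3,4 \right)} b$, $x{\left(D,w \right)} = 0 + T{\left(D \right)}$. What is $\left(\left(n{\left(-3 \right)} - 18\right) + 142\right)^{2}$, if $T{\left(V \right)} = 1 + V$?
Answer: $12544$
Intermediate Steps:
$x{\left(D,w \right)} = 1 + D$ ($x{\left(D,w \right)} = 0 + \left(1 + D\right) = 1 + D$)
$n{\left(b \right)} = 4 b$ ($n{\left(b \right)} = \left(1 + 3\right) b = 4 b$)
$\left(\left(n{\left(-3 \right)} - 18\right) + 142\right)^{2} = \left(\left(4 \left(-3\right) - 18\right) + 142\right)^{2} = \left(\left(-12 - 18\right) + 142\right)^{2} = \left(-30 + 142\right)^{2} = 112^{2} = 12544$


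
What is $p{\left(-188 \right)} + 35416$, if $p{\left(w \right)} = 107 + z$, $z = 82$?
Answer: $35605$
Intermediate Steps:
$p{\left(w \right)} = 189$ ($p{\left(w \right)} = 107 + 82 = 189$)
$p{\left(-188 \right)} + 35416 = 189 + 35416 = 35605$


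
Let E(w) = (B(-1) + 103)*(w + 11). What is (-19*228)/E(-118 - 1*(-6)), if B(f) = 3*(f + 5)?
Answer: 4332/11615 ≈ 0.37297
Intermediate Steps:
B(f) = 15 + 3*f (B(f) = 3*(5 + f) = 15 + 3*f)
E(w) = 1265 + 115*w (E(w) = ((15 + 3*(-1)) + 103)*(w + 11) = ((15 - 3) + 103)*(11 + w) = (12 + 103)*(11 + w) = 115*(11 + w) = 1265 + 115*w)
(-19*228)/E(-118 - 1*(-6)) = (-19*228)/(1265 + 115*(-118 - 1*(-6))) = -4332/(1265 + 115*(-118 + 6)) = -4332/(1265 + 115*(-112)) = -4332/(1265 - 12880) = -4332/(-11615) = -4332*(-1/11615) = 4332/11615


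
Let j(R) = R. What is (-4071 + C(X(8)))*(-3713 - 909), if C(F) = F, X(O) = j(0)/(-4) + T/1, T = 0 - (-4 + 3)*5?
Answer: 18793052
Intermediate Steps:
T = 5 (T = 0 - (-1)*5 = 0 - 1*(-5) = 0 + 5 = 5)
X(O) = 5 (X(O) = 0/(-4) + 5/1 = 0*(-¼) + 5*1 = 0 + 5 = 5)
(-4071 + C(X(8)))*(-3713 - 909) = (-4071 + 5)*(-3713 - 909) = -4066*(-4622) = 18793052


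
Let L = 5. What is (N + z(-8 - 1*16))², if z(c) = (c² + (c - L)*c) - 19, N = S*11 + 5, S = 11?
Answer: 1901641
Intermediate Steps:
N = 126 (N = 11*11 + 5 = 121 + 5 = 126)
z(c) = -19 + c² + c*(-5 + c) (z(c) = (c² + (c - 1*5)*c) - 19 = (c² + (c - 5)*c) - 19 = (c² + (-5 + c)*c) - 19 = (c² + c*(-5 + c)) - 19 = -19 + c² + c*(-5 + c))
(N + z(-8 - 1*16))² = (126 + (-19 - 5*(-8 - 1*16) + 2*(-8 - 1*16)²))² = (126 + (-19 - 5*(-8 - 16) + 2*(-8 - 16)²))² = (126 + (-19 - 5*(-24) + 2*(-24)²))² = (126 + (-19 + 120 + 2*576))² = (126 + (-19 + 120 + 1152))² = (126 + 1253)² = 1379² = 1901641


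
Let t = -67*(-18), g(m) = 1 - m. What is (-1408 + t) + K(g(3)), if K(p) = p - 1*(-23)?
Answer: -181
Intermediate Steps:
t = 1206
K(p) = 23 + p (K(p) = p + 23 = 23 + p)
(-1408 + t) + K(g(3)) = (-1408 + 1206) + (23 + (1 - 1*3)) = -202 + (23 + (1 - 3)) = -202 + (23 - 2) = -202 + 21 = -181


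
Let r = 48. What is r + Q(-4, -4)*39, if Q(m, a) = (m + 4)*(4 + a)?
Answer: 48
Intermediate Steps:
Q(m, a) = (4 + a)*(4 + m) (Q(m, a) = (4 + m)*(4 + a) = (4 + a)*(4 + m))
r + Q(-4, -4)*39 = 48 + (16 + 4*(-4) + 4*(-4) - 4*(-4))*39 = 48 + (16 - 16 - 16 + 16)*39 = 48 + 0*39 = 48 + 0 = 48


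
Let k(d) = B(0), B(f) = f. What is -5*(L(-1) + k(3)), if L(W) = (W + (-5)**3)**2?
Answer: -79380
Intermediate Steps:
L(W) = (-125 + W)**2 (L(W) = (W - 125)**2 = (-125 + W)**2)
k(d) = 0
-5*(L(-1) + k(3)) = -5*((-125 - 1)**2 + 0) = -5*((-126)**2 + 0) = -5*(15876 + 0) = -5*15876 = -79380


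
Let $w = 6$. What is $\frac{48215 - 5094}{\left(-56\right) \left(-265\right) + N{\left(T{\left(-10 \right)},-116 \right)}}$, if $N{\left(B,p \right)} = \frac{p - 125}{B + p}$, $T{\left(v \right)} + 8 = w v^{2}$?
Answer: $\frac{20525596}{7063599} \approx 2.9058$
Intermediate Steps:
$T{\left(v \right)} = -8 + 6 v^{2}$
$N{\left(B,p \right)} = \frac{-125 + p}{B + p}$
$\frac{48215 - 5094}{\left(-56\right) \left(-265\right) + N{\left(T{\left(-10 \right)},-116 \right)}} = \frac{48215 - 5094}{\left(-56\right) \left(-265\right) + \frac{-125 - 116}{\left(-8 + 6 \left(-10\right)^{2}\right) - 116}} = \frac{43121}{14840 + \frac{1}{\left(-8 + 6 \cdot 100\right) - 116} \left(-241\right)} = \frac{43121}{14840 + \frac{1}{\left(-8 + 600\right) - 116} \left(-241\right)} = \frac{43121}{14840 + \frac{1}{592 - 116} \left(-241\right)} = \frac{43121}{14840 + \frac{1}{476} \left(-241\right)} = \frac{43121}{14840 - \frac{241}{476}} = \frac{43121}{\frac{7063599}{476}} = 43121 \cdot \frac{476}{7063599} = \frac{20525596}{7063599}$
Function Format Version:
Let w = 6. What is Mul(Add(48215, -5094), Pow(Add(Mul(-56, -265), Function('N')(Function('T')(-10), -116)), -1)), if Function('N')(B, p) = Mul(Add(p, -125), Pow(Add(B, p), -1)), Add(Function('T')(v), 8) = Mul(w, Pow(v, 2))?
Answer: Rational(20525596, 7063599) ≈ 2.9058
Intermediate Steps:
Function('T')(v) = Add(-8, Mul(6, Pow(v, 2)))
Function('N')(B, p) = Mul(Pow(Add(B, p), -1), Add(-125, p)) (Function('N')(B, p) = Mul(Add(-125, p), Pow(Add(B, p), -1)) = Mul(Pow(Add(B, p), -1), Add(-125, p)))
Mul(Add(48215, -5094), Pow(Add(Mul(-56, -265), Function('N')(Function('T')(-10), -116)), -1)) = Mul(Add(48215, -5094), Pow(Add(Mul(-56, -265), Mul(Pow(Add(Add(-8, Mul(6, Pow(-10, 2))), -116), -1), Add(-125, -116))), -1)) = Mul(43121, Pow(Add(14840, Mul(Pow(Add(Add(-8, Mul(6, 100)), -116), -1), -241)), -1)) = Mul(43121, Pow(Add(14840, Mul(Pow(Add(Add(-8, 600), -116), -1), -241)), -1)) = Mul(43121, Pow(Add(14840, Mul(Pow(Add(592, -116), -1), -241)), -1)) = Mul(43121, Pow(Add(14840, Mul(Pow(476, -1), -241)), -1)) = Mul(43121, Pow(Add(14840, Mul(Rational(1, 476), -241)), -1)) = Mul(43121, Pow(Add(14840, Rational(-241, 476)), -1)) = Mul(43121, Pow(Rational(7063599, 476), -1)) = Mul(43121, Rational(476, 7063599)) = Rational(20525596, 7063599)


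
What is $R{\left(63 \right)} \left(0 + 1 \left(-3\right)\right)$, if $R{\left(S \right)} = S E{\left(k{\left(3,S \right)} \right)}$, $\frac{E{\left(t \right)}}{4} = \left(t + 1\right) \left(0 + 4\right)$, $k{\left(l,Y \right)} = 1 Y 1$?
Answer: $-193536$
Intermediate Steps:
$k{\left(l,Y \right)} = Y$ ($k{\left(l,Y \right)} = Y 1 = Y$)
$E{\left(t \right)} = 16 + 16 t$ ($E{\left(t \right)} = 4 \left(t + 1\right) \left(0 + 4\right) = 4 \left(1 + t\right) 4 = 4 \left(4 + 4 t\right) = 16 + 16 t$)
$R{\left(S \right)} = S \left(16 + 16 S\right)$
$R{\left(63 \right)} \left(0 + 1 \left(-3\right)\right) = 16 \cdot 63 \left(1 + 63\right) \left(0 + 1 \left(-3\right)\right) = 16 \cdot 63 \cdot 64 \left(0 - 3\right) = 64512 \left(-3\right) = -193536$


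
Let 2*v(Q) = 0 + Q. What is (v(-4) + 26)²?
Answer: 576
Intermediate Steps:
v(Q) = Q/2 (v(Q) = (0 + Q)/2 = Q/2)
(v(-4) + 26)² = ((½)*(-4) + 26)² = (-2 + 26)² = 24² = 576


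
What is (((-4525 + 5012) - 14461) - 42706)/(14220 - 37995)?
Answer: 11336/4755 ≈ 2.3840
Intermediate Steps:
(((-4525 + 5012) - 14461) - 42706)/(14220 - 37995) = ((487 - 14461) - 42706)/(-23775) = (-13974 - 42706)*(-1/23775) = -56680*(-1/23775) = 11336/4755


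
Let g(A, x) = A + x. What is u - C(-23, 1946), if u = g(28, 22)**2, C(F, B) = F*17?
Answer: 2891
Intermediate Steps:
C(F, B) = 17*F
u = 2500 (u = (28 + 22)**2 = 50**2 = 2500)
u - C(-23, 1946) = 2500 - 17*(-23) = 2500 - 1*(-391) = 2500 + 391 = 2891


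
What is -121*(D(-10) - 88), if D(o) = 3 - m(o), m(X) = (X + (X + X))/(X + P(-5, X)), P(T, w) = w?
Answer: 20933/2 ≈ 10467.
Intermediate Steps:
m(X) = 3/2 (m(X) = (X + (X + X))/(X + X) = (X + 2*X)/((2*X)) = (3*X)*(1/(2*X)) = 3/2)
D(o) = 3/2 (D(o) = 3 - 1*3/2 = 3 - 3/2 = 3/2)
-121*(D(-10) - 88) = -121*(3/2 - 88) = -121*(-173/2) = 20933/2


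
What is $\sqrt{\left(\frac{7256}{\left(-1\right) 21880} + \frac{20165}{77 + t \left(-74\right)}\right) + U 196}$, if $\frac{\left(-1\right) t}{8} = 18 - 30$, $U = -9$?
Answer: $\frac{76 i \sqrt{113009095642555}}{19218845} \approx 42.038 i$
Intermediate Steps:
$t = 96$ ($t = - 8 \left(18 - 30\right) = \left(-8\right) \left(-12\right) = 96$)
$\sqrt{\left(\frac{7256}{\left(-1\right) 21880} + \frac{20165}{77 + t \left(-74\right)}\right) + U 196} = \sqrt{\left(\frac{7256}{\left(-1\right) 21880} + \frac{20165}{77 + 96 \left(-74\right)}\right) - 1764} = \sqrt{\left(\frac{7256}{-21880} + \frac{20165}{77 - 7104}\right) - 1764} = \sqrt{\left(7256 \left(- \frac{1}{21880}\right) + \frac{20165}{-7027}\right) - 1764} = \sqrt{\left(- \frac{907}{2735} + 20165 \left(- \frac{1}{7027}\right)\right) - 1764} = \sqrt{\left(- \frac{907}{2735} - \frac{20165}{7027}\right) - 1764} = \sqrt{- \frac{61524764}{19218845} - 1764} = \sqrt{- \frac{33963567344}{19218845}} = \frac{76 i \sqrt{113009095642555}}{19218845}$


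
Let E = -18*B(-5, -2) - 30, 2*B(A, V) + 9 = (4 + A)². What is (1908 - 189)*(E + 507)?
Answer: 943731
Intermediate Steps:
B(A, V) = -9/2 + (4 + A)²/2
E = 42 (E = -18*(-9/2 + (4 - 5)²/2) - 30 = -18*(-9/2 + (½)*(-1)²) - 30 = -18*(-9/2 + (½)*1) - 30 = -18*(-9/2 + ½) - 30 = -18*(-4) - 30 = 72 - 30 = 42)
(1908 - 189)*(E + 507) = (1908 - 189)*(42 + 507) = 1719*549 = 943731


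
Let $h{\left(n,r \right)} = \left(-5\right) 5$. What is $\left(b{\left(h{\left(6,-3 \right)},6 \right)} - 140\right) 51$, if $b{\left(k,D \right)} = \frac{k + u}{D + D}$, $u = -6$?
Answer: $- \frac{29087}{4} \approx -7271.8$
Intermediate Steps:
$h{\left(n,r \right)} = -25$
$b{\left(k,D \right)} = \frac{-6 + k}{2 D}$ ($b{\left(k,D \right)} = \frac{k - 6}{D + D} = \frac{-6 + k}{2 D}$)
$\left(b{\left(h{\left(6,-3 \right)},6 \right)} - 140\right) 51 = \left(\frac{-6 - 25}{2 \cdot 6} - 140\right) 51 = \left(\frac{1}{2} \cdot \frac{1}{6} \left(-31\right) - 140\right) 51 = \left(- \frac{31}{12} - 140\right) 51 = \left(- \frac{1711}{12}\right) 51 = - \frac{29087}{4}$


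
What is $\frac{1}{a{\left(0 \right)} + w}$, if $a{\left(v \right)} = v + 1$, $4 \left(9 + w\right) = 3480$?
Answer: $\frac{1}{862} \approx 0.0011601$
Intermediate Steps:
$w = 861$ ($w = -9 + \frac{1}{4} \cdot 3480 = -9 + 870 = 861$)
$a{\left(v \right)} = 1 + v$
$\frac{1}{a{\left(0 \right)} + w} = \frac{1}{\left(1 + 0\right) + 861} = \frac{1}{1 + 861} = \frac{1}{862}$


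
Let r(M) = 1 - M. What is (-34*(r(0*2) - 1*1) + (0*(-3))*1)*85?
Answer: 0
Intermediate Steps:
(-34*(r(0*2) - 1*1) + (0*(-3))*1)*85 = (-34*((1 - 0*2) - 1*1) + (0*(-3))*1)*85 = (-34*((1 - 1*0) - 1) + 0*1)*85 = (-34*((1 + 0) - 1) + 0)*85 = (-34*(1 - 1) + 0)*85 = (-34*0 + 0)*85 = (0 + 0)*85 = 0*85 = 0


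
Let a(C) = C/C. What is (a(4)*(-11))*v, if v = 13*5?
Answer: -715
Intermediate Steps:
a(C) = 1
v = 65
(a(4)*(-11))*v = (1*(-11))*65 = -11*65 = -715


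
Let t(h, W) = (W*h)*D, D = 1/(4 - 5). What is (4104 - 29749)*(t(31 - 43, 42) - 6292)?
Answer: 148433260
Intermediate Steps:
D = -1 (D = 1/(-1) = -1)
t(h, W) = -W*h (t(h, W) = (W*h)*(-1) = -W*h)
(4104 - 29749)*(t(31 - 43, 42) - 6292) = (4104 - 29749)*(-1*42*(31 - 43) - 6292) = -25645*(-1*42*(-12) - 6292) = -25645*(504 - 6292) = -25645*(-5788) = 148433260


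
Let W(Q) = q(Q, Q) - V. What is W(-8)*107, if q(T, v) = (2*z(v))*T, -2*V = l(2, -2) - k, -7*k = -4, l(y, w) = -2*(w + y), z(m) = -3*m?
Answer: -287830/7 ≈ -41119.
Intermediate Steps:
l(y, w) = -2*w - 2*y
k = 4/7 (k = -⅐*(-4) = 4/7 ≈ 0.57143)
V = 2/7 (V = -((-2*(-2) - 2*2) - 1*4/7)/2 = -((4 - 4) - 4/7)/2 = -(0 - 4/7)/2 = -½*(-4/7) = 2/7 ≈ 0.28571)
q(T, v) = -6*T*v (q(T, v) = (2*(-3*v))*T = (-6*v)*T = -6*T*v)
W(Q) = -2/7 - 6*Q² (W(Q) = -6*Q*Q - 1*2/7 = -6*Q² - 2/7 = -2/7 - 6*Q²)
W(-8)*107 = (-2/7 - 6*(-8)²)*107 = (-2/7 - 6*64)*107 = (-2/7 - 384)*107 = -2690/7*107 = -287830/7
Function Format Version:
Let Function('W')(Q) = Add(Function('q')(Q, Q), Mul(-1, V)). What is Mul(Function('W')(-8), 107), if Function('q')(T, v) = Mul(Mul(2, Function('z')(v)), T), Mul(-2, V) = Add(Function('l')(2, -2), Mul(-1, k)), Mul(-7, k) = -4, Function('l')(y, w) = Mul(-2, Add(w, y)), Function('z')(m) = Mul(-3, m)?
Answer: Rational(-287830, 7) ≈ -41119.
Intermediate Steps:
Function('l')(y, w) = Add(Mul(-2, w), Mul(-2, y))
k = Rational(4, 7) (k = Mul(Rational(-1, 7), -4) = Rational(4, 7) ≈ 0.57143)
V = Rational(2, 7) (V = Mul(Rational(-1, 2), Add(Add(Mul(-2, -2), Mul(-2, 2)), Mul(-1, Rational(4, 7)))) = Mul(Rational(-1, 2), Add(Add(4, -4), Rational(-4, 7))) = Mul(Rational(-1, 2), Add(0, Rational(-4, 7))) = Mul(Rational(-1, 2), Rational(-4, 7)) = Rational(2, 7) ≈ 0.28571)
Function('q')(T, v) = Mul(-6, T, v) (Function('q')(T, v) = Mul(Mul(2, Mul(-3, v)), T) = Mul(Mul(-6, v), T) = Mul(-6, T, v))
Function('W')(Q) = Add(Rational(-2, 7), Mul(-6, Pow(Q, 2))) (Function('W')(Q) = Add(Mul(-6, Q, Q), Mul(-1, Rational(2, 7))) = Add(Mul(-6, Pow(Q, 2)), Rational(-2, 7)) = Add(Rational(-2, 7), Mul(-6, Pow(Q, 2))))
Mul(Function('W')(-8), 107) = Mul(Add(Rational(-2, 7), Mul(-6, Pow(-8, 2))), 107) = Mul(Add(Rational(-2, 7), Mul(-6, 64)), 107) = Mul(Add(Rational(-2, 7), -384), 107) = Mul(Rational(-2690, 7), 107) = Rational(-287830, 7)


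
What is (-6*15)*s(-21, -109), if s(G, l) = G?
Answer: 1890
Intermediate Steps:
(-6*15)*s(-21, -109) = -6*15*(-21) = -90*(-21) = 1890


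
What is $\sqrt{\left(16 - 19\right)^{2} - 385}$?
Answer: $2 i \sqrt{94} \approx 19.391 i$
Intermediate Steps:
$\sqrt{\left(16 - 19\right)^{2} - 385} = \sqrt{\left(-3\right)^{2} - 385} = \sqrt{9 - 385} = \sqrt{-376} = 2 i \sqrt{94}$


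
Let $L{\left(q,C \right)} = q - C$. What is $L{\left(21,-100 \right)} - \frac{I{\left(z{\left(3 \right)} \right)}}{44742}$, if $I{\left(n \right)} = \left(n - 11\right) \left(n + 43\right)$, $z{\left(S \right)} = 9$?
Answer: $\frac{2706943}{22371} \approx 121.0$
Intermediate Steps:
$I{\left(n \right)} = \left(-11 + n\right) \left(43 + n\right)$
$L{\left(21,-100 \right)} - \frac{I{\left(z{\left(3 \right)} \right)}}{44742} = \left(21 - -100\right) - \frac{-473 + 9^{2} + 32 \cdot 9}{44742} = \left(21 + 100\right) - \left(-473 + 81 + 288\right) \frac{1}{44742} = 121 - \left(-104\right) \frac{1}{44742} = 121 - - \frac{52}{22371} = 121 + \frac{52}{22371} = \frac{2706943}{22371}$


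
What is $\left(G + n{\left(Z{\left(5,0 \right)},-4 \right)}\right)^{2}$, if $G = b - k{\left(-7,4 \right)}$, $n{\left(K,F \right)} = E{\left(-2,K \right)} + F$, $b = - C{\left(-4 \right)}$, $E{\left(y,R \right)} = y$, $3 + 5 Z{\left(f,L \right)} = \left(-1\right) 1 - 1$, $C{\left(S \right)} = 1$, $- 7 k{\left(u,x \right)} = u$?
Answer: $64$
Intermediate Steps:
$k{\left(u,x \right)} = - \frac{u}{7}$
$Z{\left(f,L \right)} = -1$ ($Z{\left(f,L \right)} = - \frac{3}{5} + \frac{\left(-1\right) 1 - 1}{5} = - \frac{3}{5} + \frac{-1 - 1}{5} = - \frac{3}{5} + \frac{1}{5} \left(-2\right) = - \frac{3}{5} - \frac{2}{5} = -1$)
$b = -1$ ($b = \left(-1\right) 1 = -1$)
$n{\left(K,F \right)} = -2 + F$
$G = -2$ ($G = -1 - \left(- \frac{1}{7}\right) \left(-7\right) = -1 - 1 = -2$)
$\left(G + n{\left(Z{\left(5,0 \right)},-4 \right)}\right)^{2} = \left(-2 - 6\right)^{2} = \left(-8\right)^{2} = 64$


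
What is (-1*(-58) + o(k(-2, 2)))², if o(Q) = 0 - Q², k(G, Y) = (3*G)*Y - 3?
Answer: 27889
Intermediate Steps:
k(G, Y) = -3 + 3*G*Y (k(G, Y) = 3*G*Y - 3 = -3 + 3*G*Y)
o(Q) = -Q²
(-1*(-58) + o(k(-2, 2)))² = (-1*(-58) - (-3 + 3*(-2)*2)²)² = (58 - (-3 - 12)²)² = (58 - 1*(-15)²)² = (58 - 1*225)² = (58 - 225)² = (-167)² = 27889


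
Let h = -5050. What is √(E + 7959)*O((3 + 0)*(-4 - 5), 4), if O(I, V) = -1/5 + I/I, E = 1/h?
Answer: 2*√8118975698/2525 ≈ 71.371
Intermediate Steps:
E = -1/5050 (E = 1/(-5050) = -1/5050 ≈ -0.00019802)
O(I, V) = ⅘ (O(I, V) = -1*⅕ + 1 = -⅕ + 1 = ⅘)
√(E + 7959)*O((3 + 0)*(-4 - 5), 4) = √(-1/5050 + 7959)*(⅘) = √(40192949/5050)*(⅘) = (√8118975698/1010)*(⅘) = 2*√8118975698/2525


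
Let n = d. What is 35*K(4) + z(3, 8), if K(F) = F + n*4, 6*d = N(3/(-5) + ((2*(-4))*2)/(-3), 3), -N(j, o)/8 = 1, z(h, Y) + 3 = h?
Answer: -140/3 ≈ -46.667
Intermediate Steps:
z(h, Y) = -3 + h
N(j, o) = -8 (N(j, o) = -8*1 = -8)
d = -4/3 (d = (⅙)*(-8) = -4/3 ≈ -1.3333)
n = -4/3 ≈ -1.3333
K(F) = -16/3 + F (K(F) = F - 4/3*4 = F - 16/3 = -16/3 + F)
35*K(4) + z(3, 8) = 35*(-16/3 + 4) + (-3 + 3) = 35*(-4/3) + 0 = -140/3 + 0 = -140/3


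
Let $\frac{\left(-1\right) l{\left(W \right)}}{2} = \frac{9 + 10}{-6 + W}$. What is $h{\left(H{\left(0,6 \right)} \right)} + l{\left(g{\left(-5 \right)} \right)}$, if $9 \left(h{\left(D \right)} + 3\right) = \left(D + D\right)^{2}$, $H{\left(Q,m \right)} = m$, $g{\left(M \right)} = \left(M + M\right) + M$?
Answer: $\frac{311}{21} \approx 14.81$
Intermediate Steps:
$g{\left(M \right)} = 3 M$ ($g{\left(M \right)} = 2 M + M = 3 M$)
$l{\left(W \right)} = - \frac{38}{-6 + W}$ ($l{\left(W \right)} = - 2 \frac{9 + 10}{-6 + W} = - 2 \frac{19}{-6 + W} = - \frac{38}{-6 + W}$)
$h{\left(D \right)} = -3 + \frac{4 D^{2}}{9}$ ($h{\left(D \right)} = -3 + \frac{\left(D + D\right)^{2}}{9} = -3 + \frac{\left(2 D\right)^{2}}{9} = -3 + \frac{4 D^{2}}{9}$)
$h{\left(H{\left(0,6 \right)} \right)} + l{\left(g{\left(-5 \right)} \right)} = \left(-3 + \frac{4 \cdot 6^{2}}{9}\right) - \frac{38}{-6 + 3 \left(-5\right)} = \left(-3 + \frac{4}{9} \cdot 36\right) - \frac{38}{-6 - 15} = \left(-3 + 16\right) - \frac{38}{-21} = 13 - - \frac{38}{21} = 13 + \frac{38}{21} = \frac{311}{21}$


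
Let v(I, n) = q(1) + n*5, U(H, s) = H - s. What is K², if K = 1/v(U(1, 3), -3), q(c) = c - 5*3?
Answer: 1/841 ≈ 0.0011891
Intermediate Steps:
q(c) = -15 + c (q(c) = c - 15 = -15 + c)
v(I, n) = -14 + 5*n (v(I, n) = (-15 + 1) + n*5 = -14 + 5*n)
K = -1/29 (K = 1/(-14 + 5*(-3)) = 1/(-14 - 15) = 1/(-29) = -1/29 ≈ -0.034483)
K² = (-1/29)² = 1/841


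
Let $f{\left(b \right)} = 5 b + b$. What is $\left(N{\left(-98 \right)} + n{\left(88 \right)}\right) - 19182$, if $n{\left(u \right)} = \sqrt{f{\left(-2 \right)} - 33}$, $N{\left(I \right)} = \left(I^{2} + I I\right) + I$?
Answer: $-72 + 3 i \sqrt{5} \approx -72.0 + 6.7082 i$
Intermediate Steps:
$f{\left(b \right)} = 6 b$
$N{\left(I \right)} = I + 2 I^{2}$ ($N{\left(I \right)} = \left(I^{2} + I^{2}\right) + I = 2 I^{2} + I = I + 2 I^{2}$)
$n{\left(u \right)} = 3 i \sqrt{5}$ ($n{\left(u \right)} = \sqrt{6 \left(-2\right) - 33} = \sqrt{-12 - 33} = \sqrt{-45} = 3 i \sqrt{5}$)
$\left(N{\left(-98 \right)} + n{\left(88 \right)}\right) - 19182 = \left(- 98 \left(1 + 2 \left(-98\right)\right) + 3 i \sqrt{5}\right) - 19182 = \left(- 98 \left(1 - 196\right) + 3 i \sqrt{5}\right) - 19182 = \left(\left(-98\right) \left(-195\right) + 3 i \sqrt{5}\right) - 19182 = \left(19110 + 3 i \sqrt{5}\right) - 19182 = -72 + 3 i \sqrt{5}$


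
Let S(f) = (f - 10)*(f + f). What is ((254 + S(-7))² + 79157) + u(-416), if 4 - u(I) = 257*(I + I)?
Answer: 535049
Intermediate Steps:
S(f) = 2*f*(-10 + f) (S(f) = (-10 + f)*(2*f) = 2*f*(-10 + f))
u(I) = 4 - 514*I (u(I) = 4 - 257*(I + I) = 4 - 257*2*I = 4 - 514*I)
((254 + S(-7))² + 79157) + u(-416) = ((254 + 2*(-7)*(-10 - 7))² + 79157) + (4 - 514*(-416)) = ((254 + 2*(-7)*(-17))² + 79157) + (4 + 213824) = ((254 + 238)² + 79157) + 213828 = (492² + 79157) + 213828 = (242064 + 79157) + 213828 = 321221 + 213828 = 535049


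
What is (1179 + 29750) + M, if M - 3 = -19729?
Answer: 11203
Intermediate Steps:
M = -19726 (M = 3 - 19729 = -19726)
(1179 + 29750) + M = (1179 + 29750) - 19726 = 30929 - 19726 = 11203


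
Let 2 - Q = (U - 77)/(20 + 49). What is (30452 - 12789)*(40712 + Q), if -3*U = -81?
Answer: 49620948508/69 ≈ 7.1914e+8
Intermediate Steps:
U = 27 (U = -⅓*(-81) = 27)
Q = 188/69 (Q = 2 - (27 - 77)/(20 + 49) = 2 - (-50)/69 = 2 - 1*(-50/69) = 2 + 50/69 = 188/69 ≈ 2.7246)
(30452 - 12789)*(40712 + Q) = (30452 - 12789)*(40712 + 188/69) = 17663*(2809316/69) = 49620948508/69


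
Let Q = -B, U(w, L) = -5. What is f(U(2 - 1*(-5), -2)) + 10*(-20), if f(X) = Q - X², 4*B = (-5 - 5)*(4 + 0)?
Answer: -215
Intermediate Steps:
B = -10 (B = ((-5 - 5)*(4 + 0))/4 = (-10*4)/4 = (¼)*(-40) = -10)
Q = 10 (Q = -1*(-10) = 10)
f(X) = 10 - X²
f(U(2 - 1*(-5), -2)) + 10*(-20) = (10 - 1*(-5)²) + 10*(-20) = (10 - 1*25) - 200 = (10 - 25) - 200 = -15 - 200 = -215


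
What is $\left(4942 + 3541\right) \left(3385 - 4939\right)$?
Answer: $-13182582$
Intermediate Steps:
$\left(4942 + 3541\right) \left(3385 - 4939\right) = 8483 \left(-1554\right) = -13182582$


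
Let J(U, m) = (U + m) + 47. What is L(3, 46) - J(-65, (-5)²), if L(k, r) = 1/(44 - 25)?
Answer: -132/19 ≈ -6.9474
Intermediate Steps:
J(U, m) = 47 + U + m
L(k, r) = 1/19
L(3, 46) - J(-65, (-5)²) = 1/19 - (47 - 65 + (-5)²) = 1/19 - (47 - 65 + 25) = 1/19 - 1*7 = 1/19 - 7 = -132/19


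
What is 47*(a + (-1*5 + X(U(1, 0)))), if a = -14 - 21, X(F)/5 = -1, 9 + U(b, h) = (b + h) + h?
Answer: -2115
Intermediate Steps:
U(b, h) = -9 + b + 2*h (U(b, h) = -9 + ((b + h) + h) = -9 + (b + 2*h) = -9 + b + 2*h)
X(F) = -5 (X(F) = 5*(-1) = -5)
a = -35
47*(a + (-1*5 + X(U(1, 0)))) = 47*(-35 + (-1*5 - 5)) = 47*(-35 + (-5 - 5)) = 47*(-35 - 10) = 47*(-45) = -2115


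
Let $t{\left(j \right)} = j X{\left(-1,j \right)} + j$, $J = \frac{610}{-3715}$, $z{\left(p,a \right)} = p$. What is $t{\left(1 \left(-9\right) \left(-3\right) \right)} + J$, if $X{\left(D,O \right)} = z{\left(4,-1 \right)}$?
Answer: $\frac{100183}{743} \approx 134.84$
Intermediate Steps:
$X{\left(D,O \right)} = 4$
$J = - \frac{122}{743}$ ($J = 610 \left(- \frac{1}{3715}\right) = - \frac{122}{743} \approx -0.1642$)
$t{\left(j \right)} = 5 j$ ($t{\left(j \right)} = j 4 + j = 4 j + j = 5 j$)
$t{\left(1 \left(-9\right) \left(-3\right) \right)} + J = 5 \cdot 1 \left(-9\right) \left(-3\right) - \frac{122}{743} = 5 \left(\left(-9\right) \left(-3\right)\right) - \frac{122}{743} = 5 \cdot 27 - \frac{122}{743} = 135 - \frac{122}{743} = \frac{100183}{743}$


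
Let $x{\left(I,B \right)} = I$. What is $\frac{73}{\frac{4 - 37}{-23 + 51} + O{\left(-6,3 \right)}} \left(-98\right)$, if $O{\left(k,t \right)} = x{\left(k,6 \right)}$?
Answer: $\frac{200312}{201} \approx 996.58$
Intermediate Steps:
$O{\left(k,t \right)} = k$
$\frac{73}{\frac{4 - 37}{-23 + 51} + O{\left(-6,3 \right)}} \left(-98\right) = \frac{73}{\frac{4 - 37}{-23 + 51} - 6} \left(-98\right) = \frac{73}{- \frac{33}{28} - 6} \left(-98\right) = \frac{73}{- \frac{201}{28}} \left(-98\right) = 73 \left(- \frac{28}{201}\right) \left(-98\right) = \left(- \frac{2044}{201}\right) \left(-98\right) = \frac{200312}{201}$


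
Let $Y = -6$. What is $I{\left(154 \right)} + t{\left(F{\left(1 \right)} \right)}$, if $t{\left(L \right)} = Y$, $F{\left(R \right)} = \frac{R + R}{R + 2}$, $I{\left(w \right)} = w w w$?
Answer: $3652258$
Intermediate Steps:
$I{\left(w \right)} = w^{3}$ ($I{\left(w \right)} = w^{2} w = w^{3}$)
$F{\left(R \right)} = \frac{2 R}{2 + R}$
$t{\left(L \right)} = -6$
$I{\left(154 \right)} + t{\left(F{\left(1 \right)} \right)} = 154^{3} - 6 = 3652264 - 6 = 3652258$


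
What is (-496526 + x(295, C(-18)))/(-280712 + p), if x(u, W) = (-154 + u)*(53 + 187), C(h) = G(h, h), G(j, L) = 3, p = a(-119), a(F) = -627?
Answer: 462686/281339 ≈ 1.6446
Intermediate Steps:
p = -627
C(h) = 3
x(u, W) = -36960 + 240*u (x(u, W) = (-154 + u)*240 = -36960 + 240*u)
(-496526 + x(295, C(-18)))/(-280712 + p) = (-496526 + (-36960 + 240*295))/(-280712 - 627) = (-496526 + (-36960 + 70800))/(-281339) = (-496526 + 33840)*(-1/281339) = -462686*(-1/281339) = 462686/281339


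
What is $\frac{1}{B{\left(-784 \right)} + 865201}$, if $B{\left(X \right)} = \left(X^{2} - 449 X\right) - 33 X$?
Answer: $\frac{1}{1857745} \approx 5.3829 \cdot 10^{-7}$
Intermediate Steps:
$B{\left(X \right)} = X^{2} - 482 X$
$\frac{1}{B{\left(-784 \right)} + 865201} = \frac{1}{- 784 \left(-482 - 784\right) + 865201} = \frac{1}{\left(-784\right) \left(-1266\right) + 865201} = \frac{1}{992544 + 865201} = \frac{1}{1857745}$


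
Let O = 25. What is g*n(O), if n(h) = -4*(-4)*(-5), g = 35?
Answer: -2800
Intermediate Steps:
n(h) = -80 (n(h) = 16*(-5) = -80)
g*n(O) = 35*(-80) = -2800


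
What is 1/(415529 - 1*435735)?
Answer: -1/20206 ≈ -4.9490e-5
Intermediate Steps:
1/(415529 - 1*435735) = 1/(415529 - 435735) = 1/(-20206) = -1/20206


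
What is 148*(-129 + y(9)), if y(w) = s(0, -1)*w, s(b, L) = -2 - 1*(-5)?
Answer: -15096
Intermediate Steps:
s(b, L) = 3 (s(b, L) = -2 + 5 = 3)
y(w) = 3*w
148*(-129 + y(9)) = 148*(-129 + 3*9) = 148*(-129 + 27) = 148*(-102) = -15096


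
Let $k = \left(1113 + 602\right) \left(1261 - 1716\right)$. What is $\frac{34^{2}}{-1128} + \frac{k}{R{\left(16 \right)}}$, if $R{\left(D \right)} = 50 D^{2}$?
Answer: $- \frac{4475017}{72192} \approx -61.988$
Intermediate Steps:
$k = -780325$ ($k = 1715 \left(-455\right) = -780325$)
$\frac{34^{2}}{-1128} + \frac{k}{R{\left(16 \right)}} = \frac{34^{2}}{-1128} - \frac{780325}{50 \cdot 16^{2}} = 1156 \left(- \frac{1}{1128}\right) - \frac{780325}{50 \cdot 256} = - \frac{289}{282} - \frac{780325}{12800} = - \frac{289}{282} - \frac{31213}{512} = - \frac{4475017}{72192}$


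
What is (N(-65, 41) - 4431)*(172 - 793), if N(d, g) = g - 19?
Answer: 2737989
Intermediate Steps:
N(d, g) = -19 + g
(N(-65, 41) - 4431)*(172 - 793) = ((-19 + 41) - 4431)*(172 - 793) = (22 - 4431)*(-621) = -4409*(-621) = 2737989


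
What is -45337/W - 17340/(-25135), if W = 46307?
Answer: -67316423/232785289 ≈ -0.28918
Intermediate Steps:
-45337/W - 17340/(-25135) = -45337/46307 - 17340/(-25135) = -45337*1/46307 - 17340*(-1/25135) = -45337/46307 + 3468/5027 = -67316423/232785289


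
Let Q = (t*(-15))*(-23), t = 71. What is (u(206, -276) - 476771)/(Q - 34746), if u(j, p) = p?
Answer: 477047/10251 ≈ 46.537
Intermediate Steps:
Q = 24495 (Q = (71*(-15))*(-23) = -1065*(-23) = 24495)
(u(206, -276) - 476771)/(Q - 34746) = (-276 - 476771)/(24495 - 34746) = -477047/(-10251) = -477047*(-1/10251) = 477047/10251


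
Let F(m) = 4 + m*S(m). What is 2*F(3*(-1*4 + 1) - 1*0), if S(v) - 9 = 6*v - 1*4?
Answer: 890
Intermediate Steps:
S(v) = 5 + 6*v (S(v) = 9 + (6*v - 1*4) = 9 + (6*v - 4) = 9 + (-4 + 6*v) = 5 + 6*v)
F(m) = 4 + m*(5 + 6*m)
2*F(3*(-1*4 + 1) - 1*0) = 2*(4 + (3*(-1*4 + 1) - 1*0)*(5 + 6*(3*(-1*4 + 1) - 1*0))) = 2*(4 + (3*(-4 + 1) + 0)*(5 + 6*(3*(-4 + 1) + 0))) = 2*(4 + (3*(-3) + 0)*(5 + 6*(3*(-3) + 0))) = 2*(4 + (-9 + 0)*(5 + 6*(-9 + 0))) = 2*(4 - 9*(5 + 6*(-9))) = 2*(4 - 9*(5 - 54)) = 2*(4 - 9*(-49)) = 2*(4 + 441) = 2*445 = 890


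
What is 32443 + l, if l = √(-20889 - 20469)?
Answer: 32443 + I*√41358 ≈ 32443.0 + 203.37*I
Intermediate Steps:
l = I*√41358 (l = √(-41358) = I*√41358 ≈ 203.37*I)
32443 + l = 32443 + I*√41358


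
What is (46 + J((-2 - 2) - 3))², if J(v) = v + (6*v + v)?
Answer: 100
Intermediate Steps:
J(v) = 8*v (J(v) = v + 7*v = 8*v)
(46 + J((-2 - 2) - 3))² = (46 + 8*((-2 - 2) - 3))² = (46 + 8*(-4 - 3))² = (46 + 8*(-7))² = (46 - 56)² = (-10)² = 100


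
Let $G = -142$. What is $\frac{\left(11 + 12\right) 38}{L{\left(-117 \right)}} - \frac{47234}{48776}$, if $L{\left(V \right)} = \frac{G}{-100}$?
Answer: $\frac{1064078793}{1731548} \approx 614.52$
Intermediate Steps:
$L{\left(V \right)} = \frac{71}{50}$ ($L{\left(V \right)} = - \frac{142}{-100} = \left(-142\right) \left(- \frac{1}{100}\right) = \frac{71}{50}$)
$\frac{\left(11 + 12\right) 38}{L{\left(-117 \right)}} - \frac{47234}{48776} = \frac{\left(11 + 12\right) 38}{\frac{71}{50}} - \frac{47234}{48776} = 23 \cdot 38 \cdot \frac{50}{71} - \frac{23617}{24388} = 874 \cdot \frac{50}{71} - \frac{23617}{24388} = \frac{43700}{71} - \frac{23617}{24388} = \frac{1064078793}{1731548}$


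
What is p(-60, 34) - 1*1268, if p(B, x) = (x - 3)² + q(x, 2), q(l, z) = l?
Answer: -273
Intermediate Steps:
p(B, x) = x + (-3 + x)² (p(B, x) = (x - 3)² + x = (-3 + x)² + x = x + (-3 + x)²)
p(-60, 34) - 1*1268 = (34 + (-3 + 34)²) - 1*1268 = (34 + 31²) - 1268 = (34 + 961) - 1268 = 995 - 1268 = -273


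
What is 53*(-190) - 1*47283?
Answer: -57353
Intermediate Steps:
53*(-190) - 1*47283 = -10070 - 47283 = -57353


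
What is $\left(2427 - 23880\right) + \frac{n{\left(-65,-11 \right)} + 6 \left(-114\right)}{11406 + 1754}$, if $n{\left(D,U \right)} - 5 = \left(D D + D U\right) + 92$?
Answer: $- \frac{282317127}{13160} \approx -21453.0$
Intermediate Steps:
$n{\left(D,U \right)} = 97 + D^{2} + D U$ ($n{\left(D,U \right)} = 5 + \left(\left(D D + D U\right) + 92\right) = 5 + \left(\left(D^{2} + D U\right) + 92\right) = 5 + \left(92 + D^{2} + D U\right) = 97 + D^{2} + D U$)
$\left(2427 - 23880\right) + \frac{n{\left(-65,-11 \right)} + 6 \left(-114\right)}{11406 + 1754} = \left(2427 - 23880\right) + \frac{\left(97 + \left(-65\right)^{2} - -715\right) + 6 \left(-114\right)}{11406 + 1754} = \left(2427 - 23880\right) + \frac{\left(97 + 4225 + 715\right) - 684}{13160} = -21453 + \left(5037 - 684\right) \frac{1}{13160} = -21453 + 4353 \cdot \frac{1}{13160} = -21453 + \frac{4353}{13160} = - \frac{282317127}{13160}$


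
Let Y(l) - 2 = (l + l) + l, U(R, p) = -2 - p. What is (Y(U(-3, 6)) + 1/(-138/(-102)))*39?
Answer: -19071/23 ≈ -829.17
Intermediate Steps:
Y(l) = 2 + 3*l (Y(l) = 2 + ((l + l) + l) = 2 + (2*l + l) = 2 + 3*l)
(Y(U(-3, 6)) + 1/(-138/(-102)))*39 = ((2 + 3*(-2 - 1*6)) + 1/(-138/(-102)))*39 = ((2 + 3*(-2 - 6)) + 1/(-138*(-1/102)))*39 = ((2 + 3*(-8)) + 1/(23/17))*39 = ((2 - 24) + 17/23)*39 = (-22 + 17/23)*39 = -489/23*39 = -19071/23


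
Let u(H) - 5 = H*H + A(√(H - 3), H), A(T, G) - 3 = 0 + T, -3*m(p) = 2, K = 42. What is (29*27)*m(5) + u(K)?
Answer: 1250 + √39 ≈ 1256.2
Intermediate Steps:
m(p) = -⅔ (m(p) = -⅓*2 = -⅔)
A(T, G) = 3 + T (A(T, G) = 3 + (0 + T) = 3 + T)
u(H) = 8 + H² + √(-3 + H) (u(H) = 5 + (H*H + (3 + √(H - 3))) = 5 + (H² + (3 + √(-3 + H))) = 5 + (3 + H² + √(-3 + H)) = 8 + H² + √(-3 + H))
(29*27)*m(5) + u(K) = (29*27)*(-⅔) + (8 + 42² + √(-3 + 42)) = 783*(-⅔) + (8 + 1764 + √39) = -522 + (1772 + √39) = 1250 + √39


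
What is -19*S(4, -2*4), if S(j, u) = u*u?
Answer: -1216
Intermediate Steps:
S(j, u) = u²
-19*S(4, -2*4) = -19*(-2*4)² = -19*(-8)² = -19*64 = -1216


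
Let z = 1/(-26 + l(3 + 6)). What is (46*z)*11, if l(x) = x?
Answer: -506/17 ≈ -29.765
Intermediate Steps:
z = -1/17 (z = 1/(-26 + (3 + 6)) = 1/(-26 + 9) = 1/(-17) = -1/17 ≈ -0.058824)
(46*z)*11 = (46*(-1/17))*11 = -46/17*11 = -506/17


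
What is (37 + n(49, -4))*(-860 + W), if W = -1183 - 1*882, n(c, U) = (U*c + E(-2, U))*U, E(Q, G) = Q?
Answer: -2424825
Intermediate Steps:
n(c, U) = U*(-2 + U*c) (n(c, U) = (U*c - 2)*U = (-2 + U*c)*U = U*(-2 + U*c))
W = -2065 (W = -1183 - 882 = -2065)
(37 + n(49, -4))*(-860 + W) = (37 - 4*(-2 - 4*49))*(-860 - 2065) = (37 - 4*(-2 - 196))*(-2925) = (37 - 4*(-198))*(-2925) = (37 + 792)*(-2925) = 829*(-2925) = -2424825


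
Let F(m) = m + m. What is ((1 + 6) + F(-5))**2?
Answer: 9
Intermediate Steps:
F(m) = 2*m
((1 + 6) + F(-5))**2 = ((1 + 6) + 2*(-5))**2 = (7 - 10)**2 = (-3)**2 = 9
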